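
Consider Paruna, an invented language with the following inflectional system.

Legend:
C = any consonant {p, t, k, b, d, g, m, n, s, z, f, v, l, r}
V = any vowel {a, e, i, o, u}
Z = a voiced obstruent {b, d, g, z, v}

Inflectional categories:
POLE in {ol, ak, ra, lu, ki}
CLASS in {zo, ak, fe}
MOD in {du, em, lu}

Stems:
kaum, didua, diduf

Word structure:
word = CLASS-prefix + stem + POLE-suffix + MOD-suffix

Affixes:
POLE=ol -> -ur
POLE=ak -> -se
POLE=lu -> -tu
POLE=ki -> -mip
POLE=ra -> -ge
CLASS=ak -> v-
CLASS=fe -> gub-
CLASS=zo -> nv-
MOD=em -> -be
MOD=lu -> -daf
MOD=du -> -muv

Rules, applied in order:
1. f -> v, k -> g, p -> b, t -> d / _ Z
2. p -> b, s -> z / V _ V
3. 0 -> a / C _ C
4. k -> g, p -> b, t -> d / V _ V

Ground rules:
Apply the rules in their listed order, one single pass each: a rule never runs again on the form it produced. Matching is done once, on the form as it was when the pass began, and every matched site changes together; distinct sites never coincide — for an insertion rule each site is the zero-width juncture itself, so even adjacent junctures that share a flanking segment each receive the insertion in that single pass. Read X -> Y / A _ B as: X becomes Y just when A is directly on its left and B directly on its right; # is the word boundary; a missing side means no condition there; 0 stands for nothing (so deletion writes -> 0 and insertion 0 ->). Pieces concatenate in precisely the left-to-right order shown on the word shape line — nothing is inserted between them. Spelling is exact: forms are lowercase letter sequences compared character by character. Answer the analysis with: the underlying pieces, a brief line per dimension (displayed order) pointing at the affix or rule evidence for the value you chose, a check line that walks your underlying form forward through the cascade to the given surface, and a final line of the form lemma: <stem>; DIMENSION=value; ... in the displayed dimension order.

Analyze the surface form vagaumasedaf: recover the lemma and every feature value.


underlying: v-kaum-se-daf
POLE=ak - signalled by the affix -se
CLASS=ak - signalled by the affix v-
MOD=lu - signalled by the affix -daf
check: vkaumsedaf -> vkaumsedaf -> vkaumsedaf -> vakaumasedaf -> vagaumasedaf
lemma: kaum; POLE=ak; CLASS=ak; MOD=lu


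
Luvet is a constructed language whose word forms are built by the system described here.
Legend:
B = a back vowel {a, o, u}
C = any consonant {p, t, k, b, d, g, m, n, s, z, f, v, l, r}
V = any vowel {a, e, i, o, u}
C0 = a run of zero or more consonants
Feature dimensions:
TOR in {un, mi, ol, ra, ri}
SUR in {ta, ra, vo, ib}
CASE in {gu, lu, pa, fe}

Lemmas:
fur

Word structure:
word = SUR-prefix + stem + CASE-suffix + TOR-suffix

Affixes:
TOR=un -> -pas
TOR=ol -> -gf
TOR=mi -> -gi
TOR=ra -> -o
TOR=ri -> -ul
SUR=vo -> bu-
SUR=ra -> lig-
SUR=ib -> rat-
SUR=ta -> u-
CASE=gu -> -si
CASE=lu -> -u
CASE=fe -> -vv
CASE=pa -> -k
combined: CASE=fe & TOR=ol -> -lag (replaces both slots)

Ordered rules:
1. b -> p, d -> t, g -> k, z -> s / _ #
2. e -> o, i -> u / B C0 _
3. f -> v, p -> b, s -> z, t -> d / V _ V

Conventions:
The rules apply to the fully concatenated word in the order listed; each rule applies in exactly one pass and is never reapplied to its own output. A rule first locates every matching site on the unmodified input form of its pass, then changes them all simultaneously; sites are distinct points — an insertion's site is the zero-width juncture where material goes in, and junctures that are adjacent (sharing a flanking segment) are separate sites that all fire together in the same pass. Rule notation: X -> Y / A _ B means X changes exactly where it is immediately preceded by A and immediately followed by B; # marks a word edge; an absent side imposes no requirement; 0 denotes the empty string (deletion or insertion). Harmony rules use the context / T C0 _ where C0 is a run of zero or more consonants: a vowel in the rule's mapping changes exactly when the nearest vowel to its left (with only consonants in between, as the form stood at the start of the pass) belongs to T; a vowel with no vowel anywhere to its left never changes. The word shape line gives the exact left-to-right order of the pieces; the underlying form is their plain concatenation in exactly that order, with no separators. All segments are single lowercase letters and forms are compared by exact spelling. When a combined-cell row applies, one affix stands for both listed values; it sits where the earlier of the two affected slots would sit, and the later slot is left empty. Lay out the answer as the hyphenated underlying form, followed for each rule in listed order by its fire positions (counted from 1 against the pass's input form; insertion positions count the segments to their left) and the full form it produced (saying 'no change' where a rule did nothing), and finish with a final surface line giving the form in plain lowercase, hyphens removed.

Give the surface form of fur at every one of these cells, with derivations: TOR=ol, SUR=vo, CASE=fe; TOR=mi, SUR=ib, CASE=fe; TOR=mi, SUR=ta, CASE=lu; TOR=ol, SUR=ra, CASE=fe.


cell TOR=ol, SUR=vo, CASE=fe:
underlying: bu-fur-lag
1. b -> p, d -> t, g -> k, z -> s / _ #: fires at position(s) 8: bufurlak
2. e -> o, i -> u / B C0 _: no change
3. f -> v, p -> b, s -> z, t -> d / V _ V: fires at position(s) 3: buvurlak
surface: buvurlak

cell TOR=mi, SUR=ib, CASE=fe:
underlying: rat-fur-vv-gi
1. b -> p, d -> t, g -> k, z -> s / _ #: no change
2. e -> o, i -> u / B C0 _: fires at position(s) 10: ratfurvvgu
3. f -> v, p -> b, s -> z, t -> d / V _ V: no change
surface: ratfurvvgu

cell TOR=mi, SUR=ta, CASE=lu:
underlying: u-fur-u-gi
1. b -> p, d -> t, g -> k, z -> s / _ #: no change
2. e -> o, i -> u / B C0 _: fires at position(s) 7: ufurugu
3. f -> v, p -> b, s -> z, t -> d / V _ V: fires at position(s) 2: uvurugu
surface: uvurugu

cell TOR=ol, SUR=ra, CASE=fe:
underlying: lig-fur-lag
1. b -> p, d -> t, g -> k, z -> s / _ #: fires at position(s) 9: ligfurlak
2. e -> o, i -> u / B C0 _: no change
3. f -> v, p -> b, s -> z, t -> d / V _ V: no change
surface: ligfurlak


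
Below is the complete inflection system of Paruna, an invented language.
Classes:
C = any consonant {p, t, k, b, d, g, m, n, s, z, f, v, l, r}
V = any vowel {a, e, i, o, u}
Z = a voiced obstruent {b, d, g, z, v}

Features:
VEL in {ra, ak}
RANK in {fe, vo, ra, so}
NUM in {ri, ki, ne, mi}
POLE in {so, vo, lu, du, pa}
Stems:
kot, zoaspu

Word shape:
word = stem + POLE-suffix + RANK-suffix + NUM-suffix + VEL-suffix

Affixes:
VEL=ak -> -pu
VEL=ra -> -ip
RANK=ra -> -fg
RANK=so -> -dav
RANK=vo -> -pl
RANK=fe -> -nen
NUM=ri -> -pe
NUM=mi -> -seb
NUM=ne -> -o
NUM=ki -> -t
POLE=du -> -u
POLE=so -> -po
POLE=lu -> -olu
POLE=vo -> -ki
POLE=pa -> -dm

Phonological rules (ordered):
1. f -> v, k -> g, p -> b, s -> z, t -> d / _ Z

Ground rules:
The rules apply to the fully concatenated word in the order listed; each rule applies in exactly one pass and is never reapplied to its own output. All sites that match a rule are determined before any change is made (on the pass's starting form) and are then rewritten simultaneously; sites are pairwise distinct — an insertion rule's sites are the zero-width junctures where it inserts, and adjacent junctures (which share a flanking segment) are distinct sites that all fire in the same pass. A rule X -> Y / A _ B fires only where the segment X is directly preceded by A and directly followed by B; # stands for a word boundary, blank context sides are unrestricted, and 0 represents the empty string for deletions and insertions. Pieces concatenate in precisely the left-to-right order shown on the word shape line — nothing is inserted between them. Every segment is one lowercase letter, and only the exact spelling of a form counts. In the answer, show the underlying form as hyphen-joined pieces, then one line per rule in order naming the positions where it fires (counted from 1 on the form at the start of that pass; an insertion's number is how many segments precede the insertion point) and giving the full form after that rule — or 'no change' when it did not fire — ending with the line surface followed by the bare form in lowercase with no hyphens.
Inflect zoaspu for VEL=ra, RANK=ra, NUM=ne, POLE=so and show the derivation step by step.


underlying: zoaspu-po-fg-o-ip
1. f -> v, k -> g, p -> b, s -> z, t -> d / _ Z: fires at position(s) 9: zoaspupovgoip
surface: zoaspupovgoip


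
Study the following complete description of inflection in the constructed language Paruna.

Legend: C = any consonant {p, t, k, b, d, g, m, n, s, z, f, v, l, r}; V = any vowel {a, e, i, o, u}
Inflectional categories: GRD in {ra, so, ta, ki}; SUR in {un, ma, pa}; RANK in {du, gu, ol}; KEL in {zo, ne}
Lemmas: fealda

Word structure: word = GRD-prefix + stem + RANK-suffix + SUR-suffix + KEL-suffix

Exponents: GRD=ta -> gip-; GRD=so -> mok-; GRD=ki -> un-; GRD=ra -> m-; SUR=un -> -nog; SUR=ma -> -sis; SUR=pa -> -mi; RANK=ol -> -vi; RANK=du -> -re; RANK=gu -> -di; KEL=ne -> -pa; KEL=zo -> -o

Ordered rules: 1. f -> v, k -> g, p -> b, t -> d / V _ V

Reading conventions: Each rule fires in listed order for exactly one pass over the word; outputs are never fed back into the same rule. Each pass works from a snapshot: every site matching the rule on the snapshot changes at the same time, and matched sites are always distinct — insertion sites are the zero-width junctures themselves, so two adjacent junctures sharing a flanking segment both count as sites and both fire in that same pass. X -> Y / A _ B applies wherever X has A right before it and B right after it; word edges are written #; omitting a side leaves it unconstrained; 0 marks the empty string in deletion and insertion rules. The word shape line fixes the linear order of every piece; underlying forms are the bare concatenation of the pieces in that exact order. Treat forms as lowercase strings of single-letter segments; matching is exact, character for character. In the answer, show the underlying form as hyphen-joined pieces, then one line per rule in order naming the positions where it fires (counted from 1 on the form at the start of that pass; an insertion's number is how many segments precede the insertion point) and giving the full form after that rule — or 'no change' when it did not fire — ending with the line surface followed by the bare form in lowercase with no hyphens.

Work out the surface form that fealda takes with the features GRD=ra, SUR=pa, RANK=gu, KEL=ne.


underlying: m-fealda-di-mi-pa
1. f -> v, k -> g, p -> b, t -> d / V _ V: fires at position(s) 12: mfealdadimiba
surface: mfealdadimiba


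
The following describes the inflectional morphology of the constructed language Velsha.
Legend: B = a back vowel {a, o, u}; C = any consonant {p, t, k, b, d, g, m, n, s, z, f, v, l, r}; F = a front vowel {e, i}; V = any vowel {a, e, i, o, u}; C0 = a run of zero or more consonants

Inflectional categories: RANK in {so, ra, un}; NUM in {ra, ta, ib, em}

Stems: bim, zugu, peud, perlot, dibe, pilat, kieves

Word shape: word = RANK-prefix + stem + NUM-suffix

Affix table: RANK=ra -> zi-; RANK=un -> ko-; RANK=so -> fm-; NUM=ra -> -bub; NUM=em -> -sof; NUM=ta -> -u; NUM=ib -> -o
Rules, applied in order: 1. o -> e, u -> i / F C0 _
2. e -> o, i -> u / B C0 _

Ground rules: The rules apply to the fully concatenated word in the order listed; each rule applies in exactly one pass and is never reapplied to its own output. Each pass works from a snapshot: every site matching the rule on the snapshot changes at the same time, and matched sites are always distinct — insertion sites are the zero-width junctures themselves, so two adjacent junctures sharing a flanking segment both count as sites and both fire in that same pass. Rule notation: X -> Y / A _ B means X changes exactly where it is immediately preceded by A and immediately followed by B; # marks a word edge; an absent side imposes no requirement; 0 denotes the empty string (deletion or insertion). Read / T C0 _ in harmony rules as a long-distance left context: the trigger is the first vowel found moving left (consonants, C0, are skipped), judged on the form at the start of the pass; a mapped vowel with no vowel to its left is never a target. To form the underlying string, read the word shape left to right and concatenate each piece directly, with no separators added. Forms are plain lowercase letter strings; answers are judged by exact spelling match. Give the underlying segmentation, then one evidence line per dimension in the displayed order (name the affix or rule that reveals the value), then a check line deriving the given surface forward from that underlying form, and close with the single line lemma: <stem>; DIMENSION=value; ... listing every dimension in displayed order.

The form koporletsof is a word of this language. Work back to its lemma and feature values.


underlying: ko-perlot-sof
RANK=un - signalled by the affix ko-
NUM=em - signalled by the affix -sof
check: koperlotsof -> koperletsof -> koporletsof
lemma: perlot; RANK=un; NUM=em


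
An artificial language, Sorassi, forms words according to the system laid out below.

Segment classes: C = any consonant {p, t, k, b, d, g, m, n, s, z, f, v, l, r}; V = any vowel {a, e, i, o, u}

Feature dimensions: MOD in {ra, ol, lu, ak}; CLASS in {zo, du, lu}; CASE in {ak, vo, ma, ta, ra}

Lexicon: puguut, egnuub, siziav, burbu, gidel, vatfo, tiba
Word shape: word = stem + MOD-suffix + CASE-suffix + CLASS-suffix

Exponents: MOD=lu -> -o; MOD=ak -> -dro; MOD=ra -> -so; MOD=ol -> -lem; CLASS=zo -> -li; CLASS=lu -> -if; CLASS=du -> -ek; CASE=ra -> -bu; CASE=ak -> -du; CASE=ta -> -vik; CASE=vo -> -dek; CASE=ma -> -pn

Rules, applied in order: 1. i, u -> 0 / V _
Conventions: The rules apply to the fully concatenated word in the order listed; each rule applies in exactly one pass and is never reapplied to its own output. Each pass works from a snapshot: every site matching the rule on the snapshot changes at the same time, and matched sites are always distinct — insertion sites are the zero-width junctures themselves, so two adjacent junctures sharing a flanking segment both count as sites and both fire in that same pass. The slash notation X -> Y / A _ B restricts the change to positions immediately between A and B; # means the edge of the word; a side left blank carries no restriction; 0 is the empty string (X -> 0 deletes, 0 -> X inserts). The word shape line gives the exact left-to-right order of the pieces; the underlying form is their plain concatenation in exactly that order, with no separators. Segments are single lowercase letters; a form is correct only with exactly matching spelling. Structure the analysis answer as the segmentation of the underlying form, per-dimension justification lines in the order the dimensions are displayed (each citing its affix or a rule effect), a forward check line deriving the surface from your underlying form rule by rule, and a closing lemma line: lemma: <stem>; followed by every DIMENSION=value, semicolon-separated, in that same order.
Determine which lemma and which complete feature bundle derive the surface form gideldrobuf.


underlying: gidel-dro-bu-if
MOD=ak - signalled by the affix -dro
CLASS=lu - signalled by the affix -if
CASE=ra - signalled by the affix -bu
check: gideldrobuif -> gideldrobuf
lemma: gidel; MOD=ak; CLASS=lu; CASE=ra


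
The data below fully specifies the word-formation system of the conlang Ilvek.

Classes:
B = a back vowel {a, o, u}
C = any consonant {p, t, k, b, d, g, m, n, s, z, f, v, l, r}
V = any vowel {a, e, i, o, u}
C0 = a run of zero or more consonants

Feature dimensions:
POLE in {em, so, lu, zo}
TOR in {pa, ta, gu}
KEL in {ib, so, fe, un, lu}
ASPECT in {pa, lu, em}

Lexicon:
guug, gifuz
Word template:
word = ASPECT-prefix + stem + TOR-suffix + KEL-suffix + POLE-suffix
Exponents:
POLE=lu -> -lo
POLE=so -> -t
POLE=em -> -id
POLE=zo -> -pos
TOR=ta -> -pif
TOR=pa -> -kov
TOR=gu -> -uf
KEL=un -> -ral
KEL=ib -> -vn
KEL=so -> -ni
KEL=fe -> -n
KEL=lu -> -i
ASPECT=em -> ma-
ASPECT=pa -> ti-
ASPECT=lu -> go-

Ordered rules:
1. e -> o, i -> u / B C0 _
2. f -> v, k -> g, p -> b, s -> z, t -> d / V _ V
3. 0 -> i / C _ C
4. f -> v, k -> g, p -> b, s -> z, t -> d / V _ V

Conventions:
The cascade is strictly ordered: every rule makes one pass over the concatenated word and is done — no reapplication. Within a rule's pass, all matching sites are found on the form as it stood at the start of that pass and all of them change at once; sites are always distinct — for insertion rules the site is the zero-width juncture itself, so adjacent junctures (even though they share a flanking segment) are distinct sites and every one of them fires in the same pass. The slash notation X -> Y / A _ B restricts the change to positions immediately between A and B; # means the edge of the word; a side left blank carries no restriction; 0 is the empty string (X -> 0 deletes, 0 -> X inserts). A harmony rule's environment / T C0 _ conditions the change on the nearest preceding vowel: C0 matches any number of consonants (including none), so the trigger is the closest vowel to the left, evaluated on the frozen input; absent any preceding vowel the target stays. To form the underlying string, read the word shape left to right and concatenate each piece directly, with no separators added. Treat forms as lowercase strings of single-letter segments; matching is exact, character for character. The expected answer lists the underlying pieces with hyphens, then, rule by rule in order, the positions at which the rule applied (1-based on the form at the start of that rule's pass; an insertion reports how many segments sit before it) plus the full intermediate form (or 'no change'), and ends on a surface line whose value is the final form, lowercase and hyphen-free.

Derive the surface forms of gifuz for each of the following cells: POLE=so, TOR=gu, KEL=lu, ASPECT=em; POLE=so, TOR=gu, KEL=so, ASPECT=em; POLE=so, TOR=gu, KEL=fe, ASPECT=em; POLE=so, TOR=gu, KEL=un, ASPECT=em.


cell POLE=so, TOR=gu, KEL=lu, ASPECT=em:
underlying: ma-gifuz-uf-i-t
1. e -> o, i -> u / B C0 _: fires at position(s) 4, 10: magufuzufut
2. f -> v, k -> g, p -> b, s -> z, t -> d / V _ V: fires at position(s) 5, 9: maguvuzuvut
3. 0 -> i / C _ C: no change
4. f -> v, k -> g, p -> b, s -> z, t -> d / V _ V: no change
surface: maguvuzuvut

cell POLE=so, TOR=gu, KEL=so, ASPECT=em:
underlying: ma-gifuz-uf-ni-t
1. e -> o, i -> u / B C0 _: fires at position(s) 4, 11: magufuzufnut
2. f -> v, k -> g, p -> b, s -> z, t -> d / V _ V: fires at position(s) 5: maguvuzufnut
3. 0 -> i / C _ C: inserts after position(s) 9: maguvuzufinut
4. f -> v, k -> g, p -> b, s -> z, t -> d / V _ V: fires at position(s) 9: maguvuzuvinut
surface: maguvuzuvinut

cell POLE=so, TOR=gu, KEL=fe, ASPECT=em:
underlying: ma-gifuz-uf-n-t
1. e -> o, i -> u / B C0 _: fires at position(s) 4: magufuzufnt
2. f -> v, k -> g, p -> b, s -> z, t -> d / V _ V: fires at position(s) 5: maguvuzufnt
3. 0 -> i / C _ C: inserts after position(s) 9, 10: maguvuzufinit
4. f -> v, k -> g, p -> b, s -> z, t -> d / V _ V: fires at position(s) 9: maguvuzuvinit
surface: maguvuzuvinit

cell POLE=so, TOR=gu, KEL=un, ASPECT=em:
underlying: ma-gifuz-uf-ral-t
1. e -> o, i -> u / B C0 _: fires at position(s) 4: magufuzufralt
2. f -> v, k -> g, p -> b, s -> z, t -> d / V _ V: fires at position(s) 5: maguvuzufralt
3. 0 -> i / C _ C: inserts after position(s) 9, 12: maguvuzufiralit
4. f -> v, k -> g, p -> b, s -> z, t -> d / V _ V: fires at position(s) 9: maguvuzuviralit
surface: maguvuzuviralit


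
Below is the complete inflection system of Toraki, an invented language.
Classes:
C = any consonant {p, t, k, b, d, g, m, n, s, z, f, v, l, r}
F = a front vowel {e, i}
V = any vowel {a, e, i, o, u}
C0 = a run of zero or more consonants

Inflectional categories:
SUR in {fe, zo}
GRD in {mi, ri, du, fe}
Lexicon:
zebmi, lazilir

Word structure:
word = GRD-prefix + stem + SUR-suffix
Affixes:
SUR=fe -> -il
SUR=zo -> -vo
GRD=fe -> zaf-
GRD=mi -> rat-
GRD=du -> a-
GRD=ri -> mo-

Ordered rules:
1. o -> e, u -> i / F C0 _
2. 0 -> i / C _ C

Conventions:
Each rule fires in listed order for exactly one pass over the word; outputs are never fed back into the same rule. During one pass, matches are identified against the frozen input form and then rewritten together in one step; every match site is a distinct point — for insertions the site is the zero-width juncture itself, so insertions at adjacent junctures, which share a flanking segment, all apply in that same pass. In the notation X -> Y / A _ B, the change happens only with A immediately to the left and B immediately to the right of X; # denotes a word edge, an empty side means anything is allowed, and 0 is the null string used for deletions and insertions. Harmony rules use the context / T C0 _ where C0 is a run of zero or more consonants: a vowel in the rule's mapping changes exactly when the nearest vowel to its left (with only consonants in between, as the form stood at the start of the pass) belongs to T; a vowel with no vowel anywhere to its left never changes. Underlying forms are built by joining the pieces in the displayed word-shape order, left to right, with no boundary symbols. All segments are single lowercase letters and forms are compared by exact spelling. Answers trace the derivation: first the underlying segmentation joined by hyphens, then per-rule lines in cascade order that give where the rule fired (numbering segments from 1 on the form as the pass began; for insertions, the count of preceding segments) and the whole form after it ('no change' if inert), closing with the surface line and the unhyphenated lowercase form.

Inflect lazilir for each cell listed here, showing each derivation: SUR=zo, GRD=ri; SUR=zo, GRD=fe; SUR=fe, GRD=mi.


cell SUR=zo, GRD=ri:
underlying: mo-lazilir-vo
1. o -> e, u -> i / F C0 _: fires at position(s) 11: molazilirve
2. 0 -> i / C _ C: inserts after position(s) 9: molazilirive
surface: molazilirive

cell SUR=zo, GRD=fe:
underlying: zaf-lazilir-vo
1. o -> e, u -> i / F C0 _: fires at position(s) 12: zaflazilirve
2. 0 -> i / C _ C: inserts after position(s) 3, 10: zafilazilirive
surface: zafilazilirive

cell SUR=fe, GRD=mi:
underlying: rat-lazilir-il
1. o -> e, u -> i / F C0 _: no change
2. 0 -> i / C _ C: inserts after position(s) 3: ratilaziliril
surface: ratilaziliril


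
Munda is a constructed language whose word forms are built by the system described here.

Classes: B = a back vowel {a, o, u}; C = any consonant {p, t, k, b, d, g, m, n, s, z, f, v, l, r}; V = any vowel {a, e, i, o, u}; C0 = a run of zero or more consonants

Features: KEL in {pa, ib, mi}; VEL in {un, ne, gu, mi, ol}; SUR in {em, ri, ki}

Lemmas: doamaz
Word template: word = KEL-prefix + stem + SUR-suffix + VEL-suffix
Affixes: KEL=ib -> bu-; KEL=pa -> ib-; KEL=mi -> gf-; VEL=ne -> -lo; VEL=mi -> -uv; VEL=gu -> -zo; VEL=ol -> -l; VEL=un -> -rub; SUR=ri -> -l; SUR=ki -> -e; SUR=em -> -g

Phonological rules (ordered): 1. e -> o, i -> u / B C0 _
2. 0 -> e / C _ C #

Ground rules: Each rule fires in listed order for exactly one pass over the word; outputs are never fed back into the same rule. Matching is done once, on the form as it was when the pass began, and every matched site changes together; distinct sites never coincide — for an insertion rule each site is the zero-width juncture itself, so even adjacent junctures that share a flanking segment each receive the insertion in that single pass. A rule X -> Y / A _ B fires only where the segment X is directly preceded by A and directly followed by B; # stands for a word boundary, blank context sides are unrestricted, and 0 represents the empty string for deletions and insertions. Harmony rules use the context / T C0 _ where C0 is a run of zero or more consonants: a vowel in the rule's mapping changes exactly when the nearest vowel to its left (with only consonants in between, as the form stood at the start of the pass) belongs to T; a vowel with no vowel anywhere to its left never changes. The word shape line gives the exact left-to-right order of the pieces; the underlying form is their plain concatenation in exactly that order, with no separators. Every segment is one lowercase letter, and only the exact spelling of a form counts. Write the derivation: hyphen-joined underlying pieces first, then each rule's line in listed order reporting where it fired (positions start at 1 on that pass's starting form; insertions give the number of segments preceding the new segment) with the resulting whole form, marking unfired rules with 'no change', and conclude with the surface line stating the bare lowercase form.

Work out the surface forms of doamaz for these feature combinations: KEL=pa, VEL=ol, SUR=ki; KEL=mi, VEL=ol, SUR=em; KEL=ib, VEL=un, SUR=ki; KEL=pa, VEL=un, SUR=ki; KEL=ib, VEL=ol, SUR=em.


cell KEL=pa, VEL=ol, SUR=ki:
underlying: ib-doamaz-e-l
1. e -> o, i -> u / B C0 _: fires at position(s) 9: ibdoamazol
2. 0 -> e / C _ C #: no change
surface: ibdoamazol

cell KEL=mi, VEL=ol, SUR=em:
underlying: gf-doamaz-g-l
1. e -> o, i -> u / B C0 _: no change
2. 0 -> e / C _ C #: inserts after position(s) 9: gfdoamazgel
surface: gfdoamazgel

cell KEL=ib, VEL=un, SUR=ki:
underlying: bu-doamaz-e-rub
1. e -> o, i -> u / B C0 _: fires at position(s) 9: budoamazorub
2. 0 -> e / C _ C #: no change
surface: budoamazorub

cell KEL=pa, VEL=un, SUR=ki:
underlying: ib-doamaz-e-rub
1. e -> o, i -> u / B C0 _: fires at position(s) 9: ibdoamazorub
2. 0 -> e / C _ C #: no change
surface: ibdoamazorub

cell KEL=ib, VEL=ol, SUR=em:
underlying: bu-doamaz-g-l
1. e -> o, i -> u / B C0 _: no change
2. 0 -> e / C _ C #: inserts after position(s) 9: budoamazgel
surface: budoamazgel


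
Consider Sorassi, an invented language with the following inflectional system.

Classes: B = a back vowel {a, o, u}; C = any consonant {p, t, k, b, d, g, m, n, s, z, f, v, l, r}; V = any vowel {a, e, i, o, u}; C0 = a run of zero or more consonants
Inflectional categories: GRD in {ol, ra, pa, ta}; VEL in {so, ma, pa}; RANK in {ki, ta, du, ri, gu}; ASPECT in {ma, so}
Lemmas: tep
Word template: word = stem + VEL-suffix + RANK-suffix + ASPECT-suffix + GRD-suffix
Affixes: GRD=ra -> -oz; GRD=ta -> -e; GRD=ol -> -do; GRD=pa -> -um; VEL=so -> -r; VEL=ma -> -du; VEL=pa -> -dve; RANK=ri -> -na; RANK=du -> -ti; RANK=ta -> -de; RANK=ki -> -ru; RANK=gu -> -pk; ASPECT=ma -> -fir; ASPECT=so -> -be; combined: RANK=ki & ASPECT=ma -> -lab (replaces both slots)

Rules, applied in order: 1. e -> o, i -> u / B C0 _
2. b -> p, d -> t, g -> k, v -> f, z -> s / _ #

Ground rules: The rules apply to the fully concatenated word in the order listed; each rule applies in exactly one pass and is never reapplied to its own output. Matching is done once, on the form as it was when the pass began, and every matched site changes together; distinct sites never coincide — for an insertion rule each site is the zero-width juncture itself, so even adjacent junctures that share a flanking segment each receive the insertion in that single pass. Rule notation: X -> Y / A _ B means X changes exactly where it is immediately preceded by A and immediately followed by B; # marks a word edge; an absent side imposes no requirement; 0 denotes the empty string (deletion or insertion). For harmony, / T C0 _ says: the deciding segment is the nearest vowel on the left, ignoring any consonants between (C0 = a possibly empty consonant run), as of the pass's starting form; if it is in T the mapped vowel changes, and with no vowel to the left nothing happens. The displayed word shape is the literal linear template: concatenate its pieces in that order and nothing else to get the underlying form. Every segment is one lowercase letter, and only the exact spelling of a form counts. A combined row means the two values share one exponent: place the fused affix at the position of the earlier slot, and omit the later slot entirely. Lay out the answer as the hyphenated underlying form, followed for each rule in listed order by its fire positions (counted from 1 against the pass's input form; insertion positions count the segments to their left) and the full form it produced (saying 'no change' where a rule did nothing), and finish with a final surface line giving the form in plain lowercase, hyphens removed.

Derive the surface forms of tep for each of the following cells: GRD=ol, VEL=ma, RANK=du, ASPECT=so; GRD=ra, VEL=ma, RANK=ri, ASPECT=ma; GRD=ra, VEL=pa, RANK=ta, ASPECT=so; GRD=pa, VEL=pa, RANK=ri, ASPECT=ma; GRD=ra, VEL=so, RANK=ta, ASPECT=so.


cell GRD=ol, VEL=ma, RANK=du, ASPECT=so:
underlying: tep-du-ti-be-do
1. e -> o, i -> u / B C0 _: fires at position(s) 7: tepdutubedo
2. b -> p, d -> t, g -> k, v -> f, z -> s / _ #: no change
surface: tepdutubedo

cell GRD=ra, VEL=ma, RANK=ri, ASPECT=ma:
underlying: tep-du-na-fir-oz
1. e -> o, i -> u / B C0 _: fires at position(s) 9: tepdunafuroz
2. b -> p, d -> t, g -> k, v -> f, z -> s / _ #: fires at position(s) 12: tepdunafuros
surface: tepdunafuros

cell GRD=ra, VEL=pa, RANK=ta, ASPECT=so:
underlying: tep-dve-de-be-oz
1. e -> o, i -> u / B C0 _: no change
2. b -> p, d -> t, g -> k, v -> f, z -> s / _ #: fires at position(s) 12: tepdvedebeos
surface: tepdvedebeos

cell GRD=pa, VEL=pa, RANK=ri, ASPECT=ma:
underlying: tep-dve-na-fir-um
1. e -> o, i -> u / B C0 _: fires at position(s) 10: tepdvenafurum
2. b -> p, d -> t, g -> k, v -> f, z -> s / _ #: no change
surface: tepdvenafurum

cell GRD=ra, VEL=so, RANK=ta, ASPECT=so:
underlying: tep-r-de-be-oz
1. e -> o, i -> u / B C0 _: no change
2. b -> p, d -> t, g -> k, v -> f, z -> s / _ #: fires at position(s) 10: teprdebeos
surface: teprdebeos


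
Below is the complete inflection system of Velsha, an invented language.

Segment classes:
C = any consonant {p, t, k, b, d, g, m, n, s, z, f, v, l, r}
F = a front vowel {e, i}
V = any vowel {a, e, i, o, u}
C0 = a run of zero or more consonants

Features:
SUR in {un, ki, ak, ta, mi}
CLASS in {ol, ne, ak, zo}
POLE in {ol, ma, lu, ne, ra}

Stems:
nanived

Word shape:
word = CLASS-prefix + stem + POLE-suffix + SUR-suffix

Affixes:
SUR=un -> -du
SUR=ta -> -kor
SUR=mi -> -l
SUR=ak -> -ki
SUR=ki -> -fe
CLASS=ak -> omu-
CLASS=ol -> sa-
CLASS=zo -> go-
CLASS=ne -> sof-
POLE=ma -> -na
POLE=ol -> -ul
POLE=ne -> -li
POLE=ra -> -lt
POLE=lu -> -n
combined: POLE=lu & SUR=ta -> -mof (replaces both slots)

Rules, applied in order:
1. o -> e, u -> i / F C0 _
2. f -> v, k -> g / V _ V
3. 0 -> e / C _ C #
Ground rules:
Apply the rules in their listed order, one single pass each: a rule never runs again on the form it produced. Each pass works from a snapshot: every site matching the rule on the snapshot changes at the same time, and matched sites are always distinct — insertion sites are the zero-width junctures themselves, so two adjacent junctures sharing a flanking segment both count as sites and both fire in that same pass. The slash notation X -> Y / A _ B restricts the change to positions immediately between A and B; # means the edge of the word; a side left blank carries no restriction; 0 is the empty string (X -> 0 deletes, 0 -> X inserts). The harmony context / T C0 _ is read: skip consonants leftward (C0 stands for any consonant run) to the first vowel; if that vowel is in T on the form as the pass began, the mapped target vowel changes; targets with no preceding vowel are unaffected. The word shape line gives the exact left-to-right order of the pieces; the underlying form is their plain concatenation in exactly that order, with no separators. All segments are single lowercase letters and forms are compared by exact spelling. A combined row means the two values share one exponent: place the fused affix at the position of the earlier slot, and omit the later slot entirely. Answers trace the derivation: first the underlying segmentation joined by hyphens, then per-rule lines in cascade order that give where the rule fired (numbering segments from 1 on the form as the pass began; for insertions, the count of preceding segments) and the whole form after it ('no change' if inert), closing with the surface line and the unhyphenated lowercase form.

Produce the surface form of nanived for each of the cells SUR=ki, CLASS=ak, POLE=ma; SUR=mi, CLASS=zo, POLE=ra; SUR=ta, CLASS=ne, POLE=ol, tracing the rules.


cell SUR=ki, CLASS=ak, POLE=ma:
underlying: omu-nanived-na-fe
1. o -> e, u -> i / F C0 _: no change
2. f -> v, k -> g / V _ V: fires at position(s) 13: omunanivednave
3. 0 -> e / C _ C #: no change
surface: omunanivednave

cell SUR=mi, CLASS=zo, POLE=ra:
underlying: go-nanived-lt-l
1. o -> e, u -> i / F C0 _: no change
2. f -> v, k -> g / V _ V: no change
3. 0 -> e / C _ C #: inserts after position(s) 11: gonanivedltel
surface: gonanivedltel

cell SUR=ta, CLASS=ne, POLE=ol:
underlying: sof-nanived-ul-kor
1. o -> e, u -> i / F C0 _: fires at position(s) 11: sofnanivedilkor
2. f -> v, k -> g / V _ V: no change
3. 0 -> e / C _ C #: no change
surface: sofnanivedilkor


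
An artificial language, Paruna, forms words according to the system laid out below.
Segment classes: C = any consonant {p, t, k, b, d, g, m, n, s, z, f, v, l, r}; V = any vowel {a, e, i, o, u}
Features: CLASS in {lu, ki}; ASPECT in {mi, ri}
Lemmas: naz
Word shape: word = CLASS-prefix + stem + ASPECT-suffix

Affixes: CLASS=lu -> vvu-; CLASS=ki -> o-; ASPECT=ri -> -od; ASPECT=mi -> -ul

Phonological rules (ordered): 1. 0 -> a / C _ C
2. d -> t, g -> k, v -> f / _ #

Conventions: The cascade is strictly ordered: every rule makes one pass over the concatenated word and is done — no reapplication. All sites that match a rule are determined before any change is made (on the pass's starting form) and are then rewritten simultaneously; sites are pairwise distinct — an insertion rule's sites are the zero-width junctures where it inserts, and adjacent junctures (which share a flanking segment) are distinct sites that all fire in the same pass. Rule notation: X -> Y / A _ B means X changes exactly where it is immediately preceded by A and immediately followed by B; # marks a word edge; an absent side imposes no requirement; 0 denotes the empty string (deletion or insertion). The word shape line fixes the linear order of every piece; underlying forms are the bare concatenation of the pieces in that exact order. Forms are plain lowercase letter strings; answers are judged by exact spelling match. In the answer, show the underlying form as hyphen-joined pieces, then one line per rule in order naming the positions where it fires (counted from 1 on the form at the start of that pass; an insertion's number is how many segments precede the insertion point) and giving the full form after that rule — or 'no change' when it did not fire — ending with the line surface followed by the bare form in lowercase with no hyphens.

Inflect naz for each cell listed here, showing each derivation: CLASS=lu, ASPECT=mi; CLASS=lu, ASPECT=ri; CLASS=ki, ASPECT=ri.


cell CLASS=lu, ASPECT=mi:
underlying: vvu-naz-ul
1. 0 -> a / C _ C: inserts after position(s) 1: vavunazul
2. d -> t, g -> k, v -> f / _ #: no change
surface: vavunazul

cell CLASS=lu, ASPECT=ri:
underlying: vvu-naz-od
1. 0 -> a / C _ C: inserts after position(s) 1: vavunazod
2. d -> t, g -> k, v -> f / _ #: fires at position(s) 9: vavunazot
surface: vavunazot

cell CLASS=ki, ASPECT=ri:
underlying: o-naz-od
1. 0 -> a / C _ C: no change
2. d -> t, g -> k, v -> f / _ #: fires at position(s) 6: onazot
surface: onazot


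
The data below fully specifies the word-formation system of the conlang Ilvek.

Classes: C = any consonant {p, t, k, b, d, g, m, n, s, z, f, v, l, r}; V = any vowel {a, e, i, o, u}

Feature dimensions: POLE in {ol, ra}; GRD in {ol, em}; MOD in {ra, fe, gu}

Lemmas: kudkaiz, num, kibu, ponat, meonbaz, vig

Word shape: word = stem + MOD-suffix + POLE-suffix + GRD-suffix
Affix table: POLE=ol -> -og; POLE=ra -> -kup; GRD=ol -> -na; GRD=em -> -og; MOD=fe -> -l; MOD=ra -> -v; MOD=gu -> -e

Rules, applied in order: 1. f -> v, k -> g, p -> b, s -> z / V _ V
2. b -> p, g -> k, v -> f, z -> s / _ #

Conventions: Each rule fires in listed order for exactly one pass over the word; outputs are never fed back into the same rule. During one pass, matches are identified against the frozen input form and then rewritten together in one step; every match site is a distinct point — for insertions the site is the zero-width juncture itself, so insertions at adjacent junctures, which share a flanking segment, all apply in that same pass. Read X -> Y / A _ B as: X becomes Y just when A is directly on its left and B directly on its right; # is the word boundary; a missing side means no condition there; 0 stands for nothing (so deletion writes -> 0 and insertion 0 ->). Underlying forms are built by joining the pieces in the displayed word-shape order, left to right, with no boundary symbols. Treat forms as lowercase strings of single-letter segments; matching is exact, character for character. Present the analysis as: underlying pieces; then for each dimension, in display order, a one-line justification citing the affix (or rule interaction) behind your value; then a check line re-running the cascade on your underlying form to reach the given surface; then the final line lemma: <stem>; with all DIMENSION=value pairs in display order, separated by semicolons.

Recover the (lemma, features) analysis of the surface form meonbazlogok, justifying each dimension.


underlying: meonbaz-l-og-og
POLE=ol - signalled by the affix -og
GRD=em - signalled by the affix -og
MOD=fe - signalled by the affix -l
check: meonbazlogog -> meonbazlogog -> meonbazlogok
lemma: meonbaz; POLE=ol; GRD=em; MOD=fe


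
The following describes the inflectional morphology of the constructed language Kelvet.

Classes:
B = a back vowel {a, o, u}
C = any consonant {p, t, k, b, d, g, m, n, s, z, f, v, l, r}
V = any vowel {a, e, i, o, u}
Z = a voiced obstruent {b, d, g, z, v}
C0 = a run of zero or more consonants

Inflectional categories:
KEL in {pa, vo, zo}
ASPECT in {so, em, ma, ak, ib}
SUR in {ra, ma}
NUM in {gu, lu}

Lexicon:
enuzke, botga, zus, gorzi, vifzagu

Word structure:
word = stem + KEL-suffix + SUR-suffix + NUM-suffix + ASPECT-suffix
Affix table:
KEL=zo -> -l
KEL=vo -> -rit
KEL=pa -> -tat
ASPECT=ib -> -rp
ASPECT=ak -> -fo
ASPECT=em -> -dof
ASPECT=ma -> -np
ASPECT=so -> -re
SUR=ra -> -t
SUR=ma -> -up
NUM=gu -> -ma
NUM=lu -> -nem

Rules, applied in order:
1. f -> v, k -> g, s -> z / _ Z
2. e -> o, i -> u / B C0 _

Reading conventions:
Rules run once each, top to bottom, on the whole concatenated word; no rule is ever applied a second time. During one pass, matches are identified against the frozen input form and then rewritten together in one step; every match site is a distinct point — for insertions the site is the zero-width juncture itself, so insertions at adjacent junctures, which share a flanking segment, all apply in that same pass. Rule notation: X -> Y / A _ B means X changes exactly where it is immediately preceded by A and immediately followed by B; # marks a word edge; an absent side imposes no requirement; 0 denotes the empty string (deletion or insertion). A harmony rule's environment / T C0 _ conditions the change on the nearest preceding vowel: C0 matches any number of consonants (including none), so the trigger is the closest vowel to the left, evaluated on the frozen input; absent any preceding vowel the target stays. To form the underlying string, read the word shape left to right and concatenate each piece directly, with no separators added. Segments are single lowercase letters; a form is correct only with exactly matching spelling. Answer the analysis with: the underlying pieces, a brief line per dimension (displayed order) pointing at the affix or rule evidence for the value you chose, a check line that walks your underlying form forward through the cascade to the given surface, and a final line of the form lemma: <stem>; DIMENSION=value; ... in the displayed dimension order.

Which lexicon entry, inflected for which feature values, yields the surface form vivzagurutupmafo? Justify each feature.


underlying: vifzagu-rit-up-ma-fo
KEL=vo - signalled by the affix -rit
ASPECT=ak - signalled by the affix -fo
SUR=ma - signalled by the affix -up
NUM=gu - signalled by the affix -ma
check: vifzaguritupmafo -> vivzaguritupmafo -> vivzagurutupmafo
lemma: vifzagu; KEL=vo; ASPECT=ak; SUR=ma; NUM=gu


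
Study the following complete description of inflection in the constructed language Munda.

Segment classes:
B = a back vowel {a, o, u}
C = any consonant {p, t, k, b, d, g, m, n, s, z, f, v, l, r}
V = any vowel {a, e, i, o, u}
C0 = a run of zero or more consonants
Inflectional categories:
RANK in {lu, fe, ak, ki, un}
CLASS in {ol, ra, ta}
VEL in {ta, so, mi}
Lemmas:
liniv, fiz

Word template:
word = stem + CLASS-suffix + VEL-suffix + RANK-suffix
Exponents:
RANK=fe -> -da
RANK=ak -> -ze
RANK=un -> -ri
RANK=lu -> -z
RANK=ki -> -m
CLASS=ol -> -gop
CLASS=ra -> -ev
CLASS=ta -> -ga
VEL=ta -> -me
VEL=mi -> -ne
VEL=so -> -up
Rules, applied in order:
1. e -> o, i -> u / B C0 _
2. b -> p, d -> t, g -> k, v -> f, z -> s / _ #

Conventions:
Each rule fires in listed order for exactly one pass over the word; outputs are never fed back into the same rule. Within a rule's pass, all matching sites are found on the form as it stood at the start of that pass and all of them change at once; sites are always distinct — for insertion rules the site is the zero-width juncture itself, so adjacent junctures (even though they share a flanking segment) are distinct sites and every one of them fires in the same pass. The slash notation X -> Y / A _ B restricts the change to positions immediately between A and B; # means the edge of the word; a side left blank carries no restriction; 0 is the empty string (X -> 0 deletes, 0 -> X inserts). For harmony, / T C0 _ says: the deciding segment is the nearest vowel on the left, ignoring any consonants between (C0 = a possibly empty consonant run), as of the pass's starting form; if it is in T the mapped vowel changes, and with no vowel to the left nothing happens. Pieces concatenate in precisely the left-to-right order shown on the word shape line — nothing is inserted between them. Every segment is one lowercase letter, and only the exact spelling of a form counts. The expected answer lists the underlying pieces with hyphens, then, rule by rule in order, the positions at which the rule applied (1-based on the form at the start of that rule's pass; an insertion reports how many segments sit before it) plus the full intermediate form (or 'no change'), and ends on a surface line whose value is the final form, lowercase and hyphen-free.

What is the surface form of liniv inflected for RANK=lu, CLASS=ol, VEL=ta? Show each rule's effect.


underlying: liniv-gop-me-z
1. e -> o, i -> u / B C0 _: fires at position(s) 10: linivgopmoz
2. b -> p, d -> t, g -> k, v -> f, z -> s / _ #: fires at position(s) 11: linivgopmos
surface: linivgopmos
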